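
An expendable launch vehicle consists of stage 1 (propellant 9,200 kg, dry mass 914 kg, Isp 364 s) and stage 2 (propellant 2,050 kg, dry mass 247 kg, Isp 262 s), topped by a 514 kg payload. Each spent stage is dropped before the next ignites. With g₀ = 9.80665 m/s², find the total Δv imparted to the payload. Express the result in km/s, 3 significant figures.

Δv ≈ 7.80 km/s

Ignition mass of stage 1 = 9,200+914 + 2,050+247 + 514 = 12,925 kg.
Stage 1: m₀ = 12,925 kg, m_f = 12,925 − 9,200 = 3,725 kg; Δv = 364×9.80665×ln(3.47) = 3569.6×1.2441 ≈ 4441 m/s.
Stage 2: m₀ = 2,811 kg, m_f = 2,811 − 2,050 = 761 kg; Δv = 262×9.80665×ln(3.694) = 2569.3×1.3067 ≈ 3357 m/s.
Total Δv = 4441 + 3357 = 7798 m/s.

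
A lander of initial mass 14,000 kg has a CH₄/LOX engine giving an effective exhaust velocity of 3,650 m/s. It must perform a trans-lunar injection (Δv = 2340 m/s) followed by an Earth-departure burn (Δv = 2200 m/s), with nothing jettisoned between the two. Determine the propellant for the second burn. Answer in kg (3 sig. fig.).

After the first burn: m = 14000 × exp(−2340/3650.0) = 14000 × 0.52671 = 7,373.94 kg.
After the second burn: m = 7,373.94 × exp(−2200/3650.0) = 7,373.94 × 0.54731 = 4,035.83 kg.
Second-burn propellant = 7,373.94 − 4,035.83 = 3,338.11 kg.

propellant for the second burn ≈ 3340 kg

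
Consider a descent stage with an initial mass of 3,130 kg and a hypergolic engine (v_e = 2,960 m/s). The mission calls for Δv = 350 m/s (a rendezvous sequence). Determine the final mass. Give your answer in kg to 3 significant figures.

m₀/m_f = exp(Δv / v_e) = exp(350 / 2960.0) = exp(0.1182) = 1.1255.
m_f = m₀ / 1.1255 = 3,130 / 1.1255 = 2,780.99 kg.

final mass ≈ 2780 kg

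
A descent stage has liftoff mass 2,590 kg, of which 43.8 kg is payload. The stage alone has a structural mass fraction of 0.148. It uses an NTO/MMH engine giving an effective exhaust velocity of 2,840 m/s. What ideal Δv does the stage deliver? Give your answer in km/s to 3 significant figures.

Stage wet mass = m₀ − payload = 2,590 − 43.8 = 2,546.2 kg.
Stage dry mass = ε × stage wet mass = 0.148 × 2,546.2 = 376.838 kg.
Burnout mass m_f = stage dry + payload = 376.838 + 43.8 = 420.638 kg.
By the Tsiolkovsky rocket equation, Δv = v_e · ln(2,590/420.638) = 2840.0 × ln(6.157) = 2840.0 × 1.8176 ≈ 5162 m/s.

Δv ≈ 5.16 km/s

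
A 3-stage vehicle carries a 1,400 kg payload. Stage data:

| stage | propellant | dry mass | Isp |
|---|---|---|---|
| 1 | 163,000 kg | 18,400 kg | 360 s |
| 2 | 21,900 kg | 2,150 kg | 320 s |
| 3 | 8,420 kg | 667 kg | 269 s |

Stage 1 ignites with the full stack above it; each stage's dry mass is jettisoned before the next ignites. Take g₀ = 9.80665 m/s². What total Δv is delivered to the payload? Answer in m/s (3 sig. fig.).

Ignition mass of stage 1 = 163,000+18,400 + 21,900+2,150 + 8,420+667 + 1,400 = 215,937 kg.
Stage 1: m₀ = 215,937 kg, m_f = 215,937 − 163,000 = 52,937 kg; Δv = 360×9.80665×ln(4.079) = 3530.4×1.4059 ≈ 4963 m/s.
Stage 2: m₀ = 34,537 kg, m_f = 34,537 − 21,900 = 12,637 kg; Δv = 320×9.80665×ln(2.733) = 3138.1×1.0054 ≈ 3155 m/s.
Stage 3: m₀ = 10,487 kg, m_f = 10,487 − 8,420 = 2,067 kg; Δv = 269×9.80665×ln(5.074) = 2638.0×1.6240 ≈ 4284 m/s.
Total Δv = 4963 + 3155 + 4284 = 12402 m/s.

Δv ≈ 12400 m/s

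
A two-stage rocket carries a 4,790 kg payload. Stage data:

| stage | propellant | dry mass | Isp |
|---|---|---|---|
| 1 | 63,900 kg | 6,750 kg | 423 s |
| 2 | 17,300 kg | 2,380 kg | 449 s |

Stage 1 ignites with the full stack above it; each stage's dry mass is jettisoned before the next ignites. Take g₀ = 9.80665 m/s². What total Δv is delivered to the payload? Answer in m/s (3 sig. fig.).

Ignition mass of stage 1 = 63,900+6,750 + 17,300+2,380 + 4,790 = 95,120 kg.
Stage 1: m₀ = 95,120 kg, m_f = 95,120 − 63,900 = 31,220 kg; Δv = 423×9.80665×ln(3.047) = 4148.2×1.1141 ≈ 4621 m/s.
Stage 2: m₀ = 24,470 kg, m_f = 24,470 − 17,300 = 7,170 kg; Δv = 449×9.80665×ln(3.413) = 4403.2×1.2275 ≈ 5405 m/s.
Total Δv = 4621 + 5405 = 10026 m/s.

Δv ≈ 10000 m/s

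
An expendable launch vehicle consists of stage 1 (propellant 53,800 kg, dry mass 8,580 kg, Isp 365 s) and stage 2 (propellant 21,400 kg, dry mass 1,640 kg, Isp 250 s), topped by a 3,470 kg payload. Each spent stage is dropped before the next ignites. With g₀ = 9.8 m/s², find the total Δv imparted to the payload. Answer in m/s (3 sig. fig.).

Ignition mass of stage 1 = 53,800+8,580 + 21,400+1,640 + 3,470 = 88,890 kg.
Stage 1: m₀ = 88,890 kg, m_f = 88,890 − 53,800 = 35,090 kg; Δv = 365×9.8×ln(2.533) = 3577.0×0.9295 ≈ 3325 m/s.
Stage 2: m₀ = 26,510 kg, m_f = 26,510 − 21,400 = 5,110 kg; Δv = 250×9.8×ln(5.188) = 2450.0×1.6463 ≈ 4033 m/s.
Total Δv = 3325 + 4033 = 7358 m/s.

Δv ≈ 7360 m/s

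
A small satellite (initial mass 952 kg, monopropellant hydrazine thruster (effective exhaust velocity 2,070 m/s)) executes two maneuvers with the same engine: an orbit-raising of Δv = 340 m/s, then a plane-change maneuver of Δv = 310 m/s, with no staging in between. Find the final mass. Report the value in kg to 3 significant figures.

After the first burn: m = 952 × exp(−340/2070.0) = 952 × 0.84853 = 807.801 kg.
After the second burn: m = 807.801 × exp(−310/2070.0) = 807.801 × 0.86092 = 695.452 kg.

final mass ≈ 695 kg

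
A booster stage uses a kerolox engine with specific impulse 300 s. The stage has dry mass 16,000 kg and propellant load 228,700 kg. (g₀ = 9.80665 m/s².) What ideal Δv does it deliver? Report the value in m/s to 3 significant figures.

Δv ≈ 8020 m/s

v_e = Isp · g₀ = 300 × 9.80665 = 2942.0 m/s.
m₀ = m_dry + m_prop = 16,000 + 228,700 = 244,700 kg.
By the Tsiolkovsky rocket equation, Δv = v_e · ln(m₀/m_f) = 2942.0 × ln(15.29) = 2942.0 × 2.7274 ≈ 8024.1 m/s.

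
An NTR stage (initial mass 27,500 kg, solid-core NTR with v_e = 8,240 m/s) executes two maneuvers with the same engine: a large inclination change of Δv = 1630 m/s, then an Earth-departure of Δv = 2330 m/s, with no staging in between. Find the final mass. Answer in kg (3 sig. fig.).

After the first burn: m = 27500 × exp(−1630/8240.0) = 27500 × 0.82052 = 22,564.3 kg.
After the second burn: m = 22,564.3 × exp(−2330/8240.0) = 22,564.3 × 0.75370 = 17,006.7 kg.

final mass ≈ 17000 kg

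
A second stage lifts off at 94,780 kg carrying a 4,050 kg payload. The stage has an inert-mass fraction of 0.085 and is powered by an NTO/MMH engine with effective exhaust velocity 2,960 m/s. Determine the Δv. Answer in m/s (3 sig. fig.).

Stage wet mass = m₀ − payload = 94,780 − 4,050 = 90,730 kg.
Stage dry mass = ε × stage wet mass = 0.085 × 90,730 = 7,712.05 kg.
Burnout mass m_f = stage dry + payload = 7,712.05 + 4,050 = 11,762.05 kg.
By the Tsiolkovsky rocket equation, Δv = v_e · ln(94,780/11,762.05) = 2960.0 × ln(8.058) = 2960.0 × 2.0867 ≈ 6177 m/s.

Δv ≈ 6180 m/s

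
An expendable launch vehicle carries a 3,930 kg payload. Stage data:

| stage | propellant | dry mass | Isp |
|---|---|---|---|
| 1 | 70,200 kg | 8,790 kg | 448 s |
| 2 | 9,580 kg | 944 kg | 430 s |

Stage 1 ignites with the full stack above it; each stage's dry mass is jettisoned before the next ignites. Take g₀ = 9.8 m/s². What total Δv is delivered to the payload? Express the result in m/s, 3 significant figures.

Δv ≈ 10700 m/s

Ignition mass of stage 1 = 70,200+8,790 + 9,580+944 + 3,930 = 93,444 kg.
Stage 1: m₀ = 93,444 kg, m_f = 93,444 − 70,200 = 23,244 kg; Δv = 448×9.8×ln(4.02) = 4390.4×1.3913 ≈ 6108 m/s.
Stage 2: m₀ = 14,454 kg, m_f = 14,454 − 9,580 = 4,874 kg; Δv = 430×9.8×ln(2.966) = 4214.0×1.0871 ≈ 4581 m/s.
Total Δv = 6108 + 4581 = 10689 m/s.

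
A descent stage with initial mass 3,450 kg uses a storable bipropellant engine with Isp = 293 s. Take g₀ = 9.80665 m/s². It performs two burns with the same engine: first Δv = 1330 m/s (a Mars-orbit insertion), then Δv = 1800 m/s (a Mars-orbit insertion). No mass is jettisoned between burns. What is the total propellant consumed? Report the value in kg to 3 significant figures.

total propellant consumed ≈ 2290 kg

v_e = Isp · g₀ = 293 × 9.80665 = 2873.3 m/s.
After the first burn: m = 3450 × exp(−1330/2873.3) = 3450 × 0.62947 = 2,171.67 kg.
After the second burn: m = 2,171.67 × exp(−1800/2873.3) = 2,171.67 × 0.53449 = 1,160.74 kg.
Total propellant = m₀ − m_final = 3450 − 1,160.74 = 2,289.26 kg.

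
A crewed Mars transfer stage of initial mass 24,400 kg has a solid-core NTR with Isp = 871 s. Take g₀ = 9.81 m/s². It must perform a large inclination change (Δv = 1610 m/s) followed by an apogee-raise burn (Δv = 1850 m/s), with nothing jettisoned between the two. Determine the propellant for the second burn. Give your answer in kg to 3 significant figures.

propellant for the second burn ≈ 3930 kg

v_e = Isp · g₀ = 871 × 9.81 = 8544.5 m/s.
After the first burn: m = 24400 × exp(−1610/8544.5) = 24400 × 0.82826 = 20,209.5 kg.
After the second burn: m = 20,209.5 × exp(−1850/8544.5) = 20,209.5 × 0.80532 = 16,275.1 kg.
Second-burn propellant = 20,209.5 − 16,275.1 = 3,934.4 kg.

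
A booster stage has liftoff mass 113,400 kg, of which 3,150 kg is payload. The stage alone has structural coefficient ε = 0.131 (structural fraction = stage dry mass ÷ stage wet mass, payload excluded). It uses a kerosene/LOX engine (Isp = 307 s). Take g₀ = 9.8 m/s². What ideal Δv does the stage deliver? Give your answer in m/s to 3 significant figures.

Δv ≈ 5610 m/s

Stage wet mass = m₀ − payload = 113,400 − 3,150 = 110,250 kg.
Stage dry mass = ε × stage wet mass = 0.131 × 110,250 = 14,442.8 kg.
Burnout mass m_f = stage dry + payload = 14,442.8 + 3,150 = 17,592.8 kg.
v_e = Isp · g₀ = 307 × 9.8 = 3008.6 m/s.
By the Tsiolkovsky rocket equation, Δv = v_e · ln(113,400/17,592.8) = 3008.6 × ln(6.446) = 3008.6 × 1.8634 ≈ 5606 m/s.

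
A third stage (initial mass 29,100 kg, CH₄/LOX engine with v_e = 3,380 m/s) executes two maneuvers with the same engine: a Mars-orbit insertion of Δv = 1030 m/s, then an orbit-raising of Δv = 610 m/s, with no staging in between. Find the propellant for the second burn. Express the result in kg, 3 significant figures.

propellant for the second burn ≈ 3540 kg

After the first burn: m = 29100 × exp(−1030/3380.0) = 29100 × 0.73732 = 21,456 kg.
After the second burn: m = 21,456 × exp(−610/3380.0) = 21,456 × 0.83487 = 17,913 kg.
Second-burn propellant = 21,456 − 17,913 = 3,543 kg.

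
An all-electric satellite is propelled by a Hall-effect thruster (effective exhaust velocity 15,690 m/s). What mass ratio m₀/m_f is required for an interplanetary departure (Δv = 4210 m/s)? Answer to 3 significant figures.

Rocket equation: m₀/m_f = exp(Δv / v_e) = exp(4210 / 15690.0) = exp(0.2683) = 1.3078.

mass ratio ≈ 1.31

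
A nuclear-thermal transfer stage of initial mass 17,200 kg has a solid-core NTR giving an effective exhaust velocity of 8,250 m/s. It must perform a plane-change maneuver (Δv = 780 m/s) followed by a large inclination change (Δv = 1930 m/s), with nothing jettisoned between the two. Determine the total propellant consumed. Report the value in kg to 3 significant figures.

After the first burn: m = 17200 × exp(−780/8250.0) = 17200 × 0.90979 = 15,648.4 kg.
After the second burn: m = 15,648.4 × exp(−1930/8250.0) = 15,648.4 × 0.79141 = 12,384.3 kg.
Total propellant = m₀ − m_final = 17200 − 12,384.3 = 4,815.7 kg.

total propellant consumed ≈ 4820 kg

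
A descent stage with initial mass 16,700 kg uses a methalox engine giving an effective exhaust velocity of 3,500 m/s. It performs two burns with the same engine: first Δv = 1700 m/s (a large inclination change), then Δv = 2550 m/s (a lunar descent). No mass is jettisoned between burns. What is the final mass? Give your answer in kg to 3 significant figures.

final mass ≈ 4960 kg

After the first burn: m = 16700 × exp(−1700/3500.0) = 16700 × 0.61526 = 10,274.8 kg.
After the second burn: m = 10,274.8 × exp(−2550/3500.0) = 10,274.8 × 0.48260 = 4,958.62 kg.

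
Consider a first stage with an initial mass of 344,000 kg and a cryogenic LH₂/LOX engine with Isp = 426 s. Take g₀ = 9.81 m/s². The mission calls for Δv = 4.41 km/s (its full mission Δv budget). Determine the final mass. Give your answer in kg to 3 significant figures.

v_e = Isp · g₀ = 426 × 9.81 = 4179.1 m/s.
From the ideal rocket equation, m₀/m_f = exp(Δv / v_e) = exp(4410 / 4179.1) = exp(1.0553) = 2.8727.
m_f = m₀ / 2.8727 = 344,000 / 2.8727 = 119,748 kg.

final mass ≈ 120000 kg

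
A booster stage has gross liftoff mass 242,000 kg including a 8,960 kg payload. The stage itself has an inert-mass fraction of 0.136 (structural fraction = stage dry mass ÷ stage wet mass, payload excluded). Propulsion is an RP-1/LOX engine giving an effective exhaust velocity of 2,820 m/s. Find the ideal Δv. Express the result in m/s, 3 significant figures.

Δv ≈ 5030 m/s

Stage wet mass = m₀ − payload = 242,000 − 8,960 = 233,040 kg.
Stage dry mass = ε × stage wet mass = 0.136 × 233,040 = 31,693.4 kg.
Burnout mass m_f = stage dry + payload = 31,693.4 + 8,960 = 40,653.4 kg.
Δv = v_e · ln(242,000/40,653.4) = 2820.0 × ln(5.953) = 2820.0 × 1.7839 ≈ 5030 m/s.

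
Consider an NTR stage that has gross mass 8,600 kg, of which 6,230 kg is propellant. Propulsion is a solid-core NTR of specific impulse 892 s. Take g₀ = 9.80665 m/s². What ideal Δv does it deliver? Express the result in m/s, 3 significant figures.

Δv ≈ 11300 m/s

v_e = Isp · g₀ = 892 × 9.80665 = 8747.5 m/s.
m_f = m₀ − m_prop = 8,600 − 6,230 = 2,370 kg.
Rocket equation: Δv = v_e · ln(m₀/m_f) = 8747.5 × ln(3.629) = 8747.5 × 1.2889 ≈ 11274.5 m/s.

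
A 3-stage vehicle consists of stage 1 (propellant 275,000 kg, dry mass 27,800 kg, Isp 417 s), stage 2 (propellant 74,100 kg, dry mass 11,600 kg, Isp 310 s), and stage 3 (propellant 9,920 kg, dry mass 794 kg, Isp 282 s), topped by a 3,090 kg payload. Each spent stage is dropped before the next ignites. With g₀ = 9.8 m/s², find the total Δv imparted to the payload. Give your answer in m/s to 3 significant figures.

Δv ≈ 12400 m/s

Ignition mass of stage 1 = 275,000+27,800 + 74,100+11,600 + 9,920+794 + 3,090 = 402,304 kg.
Stage 1: m₀ = 402,304 kg, m_f = 402,304 − 275,000 = 127,304 kg; Δv = 417×9.8×ln(3.16) = 4086.6×1.1506 ≈ 4702 m/s.
Stage 2: m₀ = 99,504 kg, m_f = 99,504 − 74,100 = 25,404 kg; Δv = 310×9.8×ln(3.917) = 3038.0×1.3653 ≈ 4148 m/s.
Stage 3: m₀ = 13,804 kg, m_f = 13,804 − 9,920 = 3,884 kg; Δv = 282×9.8×ln(3.554) = 2763.6×1.2681 ≈ 3505 m/s.
Total Δv = 4702 + 4148 + 3505 = 12355 m/s.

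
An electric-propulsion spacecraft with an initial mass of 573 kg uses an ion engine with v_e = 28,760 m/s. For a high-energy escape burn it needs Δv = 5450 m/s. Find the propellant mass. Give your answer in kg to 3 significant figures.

propellant mass ≈ 98.9 kg

m₀/m_f = exp(Δv / v_e) = exp(5450 / 28760.0) = exp(0.1895) = 1.2086.
m_f = 573 / 1.2086 = 474.102 kg, so propellant = m₀ − m_f = 573 − 474.102 = 98.898 kg.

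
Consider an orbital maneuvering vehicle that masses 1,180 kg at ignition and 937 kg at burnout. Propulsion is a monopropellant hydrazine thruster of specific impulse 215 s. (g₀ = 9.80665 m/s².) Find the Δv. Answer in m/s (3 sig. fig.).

v_e = Isp · g₀ = 215 × 9.80665 = 2108.4 m/s.
By the Tsiolkovsky rocket equation, Δv = v_e · ln(m₀/m_f) = 2108.4 × ln(1.259) = 2108.4 × 0.2306 ≈ 486.2 m/s.

Δv ≈ 486 m/s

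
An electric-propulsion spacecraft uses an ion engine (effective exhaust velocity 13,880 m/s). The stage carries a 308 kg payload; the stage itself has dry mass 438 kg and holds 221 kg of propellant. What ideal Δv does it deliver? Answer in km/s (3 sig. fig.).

Δv ≈ 3.60 km/s

m₀ = payload + dry + propellant = 308 + 438 + 221 = 967 kg.
m_f = payload + dry = 308 + 438 = 746 kg.
Using Δv = v_e ln(m₀/m_f): Δv = v_e · ln(m₀/m_f) = 13880.0 × ln(1.296) = 13880.0 × 0.2595 ≈ 3601.5 m/s.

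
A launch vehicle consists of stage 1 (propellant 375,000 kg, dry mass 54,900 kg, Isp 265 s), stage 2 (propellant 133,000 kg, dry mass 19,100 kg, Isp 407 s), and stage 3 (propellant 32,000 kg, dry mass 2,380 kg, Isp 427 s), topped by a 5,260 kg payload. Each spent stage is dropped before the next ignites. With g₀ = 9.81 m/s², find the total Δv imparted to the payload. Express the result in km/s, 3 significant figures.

Δv ≈ 14.0 km/s

Ignition mass of stage 1 = 375,000+54,900 + 133,000+19,100 + 32,000+2,380 + 5,260 = 621,640 kg.
Stage 1: m₀ = 621,640 kg, m_f = 621,640 − 375,000 = 246,640 kg; Δv = 265×9.81×ln(2.52) = 2599.7×0.9244 ≈ 2403 m/s.
Stage 2: m₀ = 191,740 kg, m_f = 191,740 − 133,000 = 58,740 kg; Δv = 407×9.81×ln(3.264) = 3992.7×1.1830 ≈ 4723 m/s.
Stage 3: m₀ = 39,640 kg, m_f = 39,640 − 32,000 = 7,640 kg; Δv = 427×9.81×ln(5.188) = 4188.9×1.6464 ≈ 6897 m/s.
Total Δv = 2403 + 4723 + 6897 = 14023 m/s.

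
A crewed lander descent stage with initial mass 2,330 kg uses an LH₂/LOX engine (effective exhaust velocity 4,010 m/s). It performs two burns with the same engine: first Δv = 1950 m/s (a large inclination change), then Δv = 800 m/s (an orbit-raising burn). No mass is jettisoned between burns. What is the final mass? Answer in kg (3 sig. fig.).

After the first burn: m = 2330 × exp(−1950/4010.0) = 2330 × 0.61491 = 1,432.74 kg.
After the second burn: m = 1,432.74 × exp(−800/4010.0) = 1,432.74 × 0.81914 = 1,173.61 kg.

final mass ≈ 1170 kg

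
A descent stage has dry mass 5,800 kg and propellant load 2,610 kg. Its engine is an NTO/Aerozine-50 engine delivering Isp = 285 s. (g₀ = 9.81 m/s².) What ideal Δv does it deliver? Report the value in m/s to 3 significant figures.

Δv ≈ 1040 m/s

v_e = Isp · g₀ = 285 × 9.81 = 2795.9 m/s.
m₀ = m_dry + m_prop = 5,800 + 2,610 = 8,410 kg.
By the Tsiolkovsky rocket equation, Δv = v_e · ln(m₀/m_f) = 2795.9 × ln(1.45) = 2795.9 × 0.3716 ≈ 1038.8 m/s.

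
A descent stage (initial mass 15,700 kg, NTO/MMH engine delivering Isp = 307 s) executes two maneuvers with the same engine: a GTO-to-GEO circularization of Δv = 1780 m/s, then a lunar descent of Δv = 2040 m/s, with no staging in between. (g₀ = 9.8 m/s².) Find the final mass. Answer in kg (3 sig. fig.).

final mass ≈ 4410 kg

v_e = Isp · g₀ = 307 × 9.8 = 3008.6 m/s.
After the first burn: m = 15700 × exp(−1780/3008.6) = 15700 × 0.55342 = 8,688.69 kg.
After the second burn: m = 8,688.69 × exp(−2040/3008.6) = 8,688.69 × 0.50760 = 4,410.38 kg.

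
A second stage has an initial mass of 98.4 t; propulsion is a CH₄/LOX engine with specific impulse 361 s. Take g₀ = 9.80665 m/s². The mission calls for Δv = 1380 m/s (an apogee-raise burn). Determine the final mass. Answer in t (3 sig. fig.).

final mass ≈ 66.6 t

v_e = Isp · g₀ = 361 × 9.80665 = 3540.2 m/s.
m₀/m_f = exp(Δv / v_e) = exp(1380 / 3540.2) = exp(0.3898) = 1.4767.
m_f = m₀ / 1.4767 = 98.4 / 1.4767 = 66.6351 t.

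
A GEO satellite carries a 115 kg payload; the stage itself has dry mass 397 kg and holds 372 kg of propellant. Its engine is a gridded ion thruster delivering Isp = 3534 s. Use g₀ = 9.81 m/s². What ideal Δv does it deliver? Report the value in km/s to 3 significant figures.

Δv ≈ 18.9 km/s

v_e = Isp · g₀ = 3534 × 9.81 = 34668.5 m/s.
m₀ = payload + dry + propellant = 115 + 397 + 372 = 884 kg.
m_f = payload + dry = 115 + 397 = 512 kg.
Δv = v_e · ln(m₀/m_f) = 34668.5 × ln(1.727) = 34668.5 × 0.5461 ≈ 18933.6 m/s.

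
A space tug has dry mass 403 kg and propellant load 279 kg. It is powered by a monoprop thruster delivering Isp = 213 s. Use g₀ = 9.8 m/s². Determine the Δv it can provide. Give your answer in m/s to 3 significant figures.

Δv ≈ 1100 m/s

v_e = Isp · g₀ = 213 × 9.8 = 2087.4 m/s.
m₀ = m_dry + m_prop = 403 + 279 = 682 kg.
Δv = v_e · ln(m₀/m_f) = 2087.4 × ln(1.692) = 2087.4 × 0.5261 ≈ 1098.2 m/s.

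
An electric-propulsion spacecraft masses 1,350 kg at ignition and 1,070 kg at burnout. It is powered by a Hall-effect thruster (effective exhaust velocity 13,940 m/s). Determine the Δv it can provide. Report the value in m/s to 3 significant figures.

Rocket equation: Δv = v_e · ln(m₀/m_f) = 13940.0 × ln(1.262) = 13940.0 × 0.2324 ≈ 3240.3 m/s.

Δv ≈ 3240 m/s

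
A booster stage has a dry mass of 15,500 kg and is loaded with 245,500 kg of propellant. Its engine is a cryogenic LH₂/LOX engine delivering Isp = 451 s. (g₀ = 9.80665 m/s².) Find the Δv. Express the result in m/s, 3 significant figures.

v_e = Isp · g₀ = 451 × 9.80665 = 4422.8 m/s.
m₀ = m_dry + m_prop = 15,500 + 245,500 = 261,000 kg.
Δv = v_e · ln(m₀/m_f) = 4422.8 × ln(16.84) = 4422.8 × 2.8237 ≈ 12488.6 m/s.

Δv ≈ 12500 m/s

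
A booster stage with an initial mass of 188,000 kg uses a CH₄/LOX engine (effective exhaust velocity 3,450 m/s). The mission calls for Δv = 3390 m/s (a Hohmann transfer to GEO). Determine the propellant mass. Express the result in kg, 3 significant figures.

propellant mass ≈ 118000 kg

From the ideal rocket equation, m₀/m_f = exp(Δv / v_e) = exp(3390 / 3450.0) = exp(0.9826) = 2.6714.
m_f = 188,000 / 2.6714 = 70,375.1 kg, so propellant = m₀ − m_f = 188,000 − 70,375.1 = 117,624.9 kg.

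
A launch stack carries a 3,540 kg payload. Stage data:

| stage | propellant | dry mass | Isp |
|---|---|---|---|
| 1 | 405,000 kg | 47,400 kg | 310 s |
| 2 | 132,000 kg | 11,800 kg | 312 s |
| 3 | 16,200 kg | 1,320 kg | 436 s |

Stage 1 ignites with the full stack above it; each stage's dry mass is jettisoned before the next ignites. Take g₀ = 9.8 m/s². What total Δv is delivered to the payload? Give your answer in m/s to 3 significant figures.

Δv ≈ 14400 m/s

Ignition mass of stage 1 = 405,000+47,400 + 132,000+11,800 + 16,200+1,320 + 3,540 = 617,260 kg.
Stage 1: m₀ = 617,260 kg, m_f = 617,260 − 405,000 = 212,260 kg; Δv = 310×9.8×ln(2.908) = 3038.0×1.0675 ≈ 3243 m/s.
Stage 2: m₀ = 164,860 kg, m_f = 164,860 − 132,000 = 32,860 kg; Δv = 312×9.8×ln(5.017) = 3057.6×1.6128 ≈ 4931 m/s.
Stage 3: m₀ = 21,060 kg, m_f = 21,060 − 16,200 = 4,860 kg; Δv = 436×9.8×ln(4.333) = 4272.8×1.4663 ≈ 6265 m/s.
Total Δv = 3243 + 4931 + 6265 = 14439 m/s.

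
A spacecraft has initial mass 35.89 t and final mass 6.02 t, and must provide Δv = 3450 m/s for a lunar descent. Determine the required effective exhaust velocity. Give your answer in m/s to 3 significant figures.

ln(m₀/m_f) = ln(35890/6020) = ln(5.962) = 1.7854.
v_e = Δv / ln(m₀/m_f) = 3450 / 1.7854 = 1932.4 m/s.

v_e ≈ 1930 m/s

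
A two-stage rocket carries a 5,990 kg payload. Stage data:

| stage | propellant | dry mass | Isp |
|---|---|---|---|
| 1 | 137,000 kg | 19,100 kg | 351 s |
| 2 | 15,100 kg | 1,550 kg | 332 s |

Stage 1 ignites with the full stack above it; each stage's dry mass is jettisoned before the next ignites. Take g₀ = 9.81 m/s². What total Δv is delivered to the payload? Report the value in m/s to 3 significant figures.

Ignition mass of stage 1 = 137,000+19,100 + 15,100+1,550 + 5,990 = 178,740 kg.
Stage 1: m₀ = 178,740 kg, m_f = 178,740 − 137,000 = 41,740 kg; Δv = 351×9.81×ln(4.282) = 3443.3×1.4545 ≈ 5008 m/s.
Stage 2: m₀ = 22,640 kg, m_f = 22,640 − 15,100 = 7,540 kg; Δv = 332×9.81×ln(3.003) = 3256.9×1.0995 ≈ 3581 m/s.
Total Δv = 5008 + 3581 = 8589 m/s.

Δv ≈ 8590 m/s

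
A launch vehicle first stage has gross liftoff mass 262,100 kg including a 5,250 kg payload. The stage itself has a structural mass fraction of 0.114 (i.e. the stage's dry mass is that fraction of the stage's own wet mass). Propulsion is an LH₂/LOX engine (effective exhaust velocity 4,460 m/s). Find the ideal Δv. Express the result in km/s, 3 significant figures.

Δv ≈ 9.04 km/s

Stage wet mass = m₀ − payload = 262,100 − 5,250 = 256,850 kg.
Stage dry mass = ε × stage wet mass = 0.114 × 256,850 = 29,280.9 kg.
Burnout mass m_f = stage dry + payload = 29,280.9 + 5,250 = 34,530.9 kg.
Δv = v_e · ln(262,100/34,530.9) = 4460.0 × ln(7.59) = 4460.0 × 2.0269 ≈ 9040 m/s.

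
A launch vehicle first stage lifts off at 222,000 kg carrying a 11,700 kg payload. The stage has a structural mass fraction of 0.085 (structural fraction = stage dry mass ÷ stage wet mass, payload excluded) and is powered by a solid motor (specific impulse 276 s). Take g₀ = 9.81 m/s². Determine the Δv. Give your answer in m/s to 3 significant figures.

Stage wet mass = m₀ − payload = 222,000 − 11,700 = 210,300 kg.
Stage dry mass = ε × stage wet mass = 0.085 × 210,300 = 17,875.5 kg.
Burnout mass m_f = stage dry + payload = 17,875.5 + 11,700 = 29,575.5 kg.
v_e = Isp · g₀ = 276 × 9.81 = 2707.6 m/s.
From the ideal rocket equation, Δv = v_e · ln(222,000/29,575.5) = 2707.6 × ln(7.506) = 2707.6 × 2.0157 ≈ 5458 m/s.

Δv ≈ 5460 m/s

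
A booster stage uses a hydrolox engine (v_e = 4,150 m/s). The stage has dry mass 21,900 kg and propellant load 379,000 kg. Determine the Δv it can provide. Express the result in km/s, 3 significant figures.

Δv ≈ 12.1 km/s

m₀ = m_dry + m_prop = 21,900 + 379,000 = 400,900 kg.
Using Δv = v_e ln(m₀/m_f): Δv = v_e · ln(m₀/m_f) = 4150.0 × ln(18.31) = 4150.0 × 2.9072 ≈ 12065.0 m/s.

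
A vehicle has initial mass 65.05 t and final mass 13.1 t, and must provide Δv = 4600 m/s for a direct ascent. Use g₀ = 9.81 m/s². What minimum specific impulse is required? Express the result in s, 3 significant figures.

ln(m₀/m_f) = ln(65050/13100) = ln(4.966) = 1.6025.
Rocket equation: v_e = Δv / ln(m₀/m_f) = 4600 / 1.6025 = 2870.4 m/s.
Isp = v_e / g₀ = 2870.4 / 9.81 = 292.6 s.

Isp ≈ 293 s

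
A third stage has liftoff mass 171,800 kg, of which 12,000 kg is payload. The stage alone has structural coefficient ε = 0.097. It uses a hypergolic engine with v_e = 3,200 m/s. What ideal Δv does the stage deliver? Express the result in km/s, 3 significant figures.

Δv ≈ 5.86 km/s

Stage wet mass = m₀ − payload = 171,800 − 12,000 = 159,800 kg.
Stage dry mass = ε × stage wet mass = 0.097 × 159,800 = 15,500.6 kg.
Burnout mass m_f = stage dry + payload = 15,500.6 + 12,000 = 27,500.6 kg.
From the ideal rocket equation, Δv = v_e · ln(171,800/27,500.6) = 3200.0 × ln(6.247) = 3200.0 × 1.8321 ≈ 5863 m/s.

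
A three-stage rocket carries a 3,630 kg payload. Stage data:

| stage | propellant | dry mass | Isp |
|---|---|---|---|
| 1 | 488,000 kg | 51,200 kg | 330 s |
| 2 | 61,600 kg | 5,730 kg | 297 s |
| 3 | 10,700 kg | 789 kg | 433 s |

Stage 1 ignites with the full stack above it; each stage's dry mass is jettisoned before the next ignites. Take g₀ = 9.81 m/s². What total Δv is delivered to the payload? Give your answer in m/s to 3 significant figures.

Δv ≈ 14200 m/s

Ignition mass of stage 1 = 488,000+51,200 + 61,600+5,730 + 10,700+789 + 3,630 = 621,649 kg.
Stage 1: m₀ = 621,649 kg, m_f = 621,649 − 488,000 = 133,649 kg; Δv = 330×9.81×ln(4.651) = 3237.3×1.5372 ≈ 4976 m/s.
Stage 2: m₀ = 82,449 kg, m_f = 82,449 − 61,600 = 20,849 kg; Δv = 297×9.81×ln(3.955) = 2913.6×1.3749 ≈ 4006 m/s.
Stage 3: m₀ = 15,119 kg, m_f = 15,119 − 10,700 = 4,419 kg; Δv = 433×9.81×ln(3.421) = 4247.7×1.2300 ≈ 5225 m/s.
Total Δv = 4976 + 4006 + 5225 = 14207 m/s.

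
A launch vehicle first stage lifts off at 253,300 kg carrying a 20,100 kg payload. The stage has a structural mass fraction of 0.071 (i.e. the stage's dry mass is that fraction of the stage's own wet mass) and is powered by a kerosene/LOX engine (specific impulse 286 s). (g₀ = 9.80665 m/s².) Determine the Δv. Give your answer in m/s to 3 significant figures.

Δv ≈ 5420 m/s

Stage wet mass = m₀ − payload = 253,300 − 20,100 = 233,200 kg.
Stage dry mass = ε × stage wet mass = 0.071 × 233,200 = 16,557.2 kg.
Burnout mass m_f = stage dry + payload = 16,557.2 + 20,100 = 36,657.2 kg.
v_e = Isp · g₀ = 286 × 9.80665 = 2804.7 m/s.
Rocket equation: Δv = v_e · ln(253,300/36,657.2) = 2804.7 × ln(6.91) = 2804.7 × 1.9330 ≈ 5421 m/s.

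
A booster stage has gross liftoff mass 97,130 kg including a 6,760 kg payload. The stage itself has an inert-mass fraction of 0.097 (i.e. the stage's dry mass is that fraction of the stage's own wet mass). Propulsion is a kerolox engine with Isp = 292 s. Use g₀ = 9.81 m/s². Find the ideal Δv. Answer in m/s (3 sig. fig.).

Δv ≈ 5250 m/s

Stage wet mass = m₀ − payload = 97,130 − 6,760 = 90,370 kg.
Stage dry mass = ε × stage wet mass = 0.097 × 90,370 = 8,765.89 kg.
Burnout mass m_f = stage dry + payload = 8,765.89 + 6,760 = 15,525.89 kg.
v_e = Isp · g₀ = 292 × 9.81 = 2864.5 m/s.
From the ideal rocket equation, Δv = v_e · ln(97,130/15,525.89) = 2864.5 × ln(6.256) = 2864.5 × 1.8335 ≈ 5252 m/s.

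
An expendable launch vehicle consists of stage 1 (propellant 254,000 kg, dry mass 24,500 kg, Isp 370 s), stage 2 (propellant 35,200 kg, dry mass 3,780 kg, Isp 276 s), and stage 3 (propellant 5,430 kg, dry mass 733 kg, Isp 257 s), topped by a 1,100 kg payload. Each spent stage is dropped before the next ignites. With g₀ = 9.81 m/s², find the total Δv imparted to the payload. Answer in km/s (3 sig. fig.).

Δv ≈ 12.9 km/s

Ignition mass of stage 1 = 254,000+24,500 + 35,200+3,780 + 5,430+733 + 1,100 = 324,743 kg.
Stage 1: m₀ = 324,743 kg, m_f = 324,743 − 254,000 = 70,743 kg; Δv = 370×9.81×ln(4.59) = 3629.7×1.5240 ≈ 5532 m/s.
Stage 2: m₀ = 46,243 kg, m_f = 46,243 − 35,200 = 11,043 kg; Δv = 276×9.81×ln(4.188) = 2707.6×1.4321 ≈ 3878 m/s.
Stage 3: m₀ = 7,263 kg, m_f = 7,263 − 5,430 = 1,833 kg; Δv = 257×9.81×ln(3.962) = 2521.2×1.3768 ≈ 3471 m/s.
Total Δv = 5532 + 3878 + 3471 = 12881 m/s.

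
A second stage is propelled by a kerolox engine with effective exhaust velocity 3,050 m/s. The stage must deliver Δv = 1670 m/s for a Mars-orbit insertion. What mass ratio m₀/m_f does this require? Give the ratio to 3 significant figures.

mass ratio ≈ 1.73

Using Δv = v_e ln(m₀/m_f): m₀/m_f = exp(Δv / v_e) = exp(1670 / 3050.0) = exp(0.5475) = 1.7290.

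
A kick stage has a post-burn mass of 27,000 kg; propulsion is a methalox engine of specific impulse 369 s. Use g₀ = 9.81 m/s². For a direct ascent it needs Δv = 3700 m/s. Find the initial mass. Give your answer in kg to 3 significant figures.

v_e = Isp · g₀ = 369 × 9.81 = 3619.9 m/s.
m₀/m_f = exp(Δv / v_e) = exp(3700 / 3619.9) = exp(1.0221) = 2.7791.
m₀ = m_f × 2.7791 = 27,000 × 2.7791 = 75,035.7 kg.

initial mass ≈ 75000 kg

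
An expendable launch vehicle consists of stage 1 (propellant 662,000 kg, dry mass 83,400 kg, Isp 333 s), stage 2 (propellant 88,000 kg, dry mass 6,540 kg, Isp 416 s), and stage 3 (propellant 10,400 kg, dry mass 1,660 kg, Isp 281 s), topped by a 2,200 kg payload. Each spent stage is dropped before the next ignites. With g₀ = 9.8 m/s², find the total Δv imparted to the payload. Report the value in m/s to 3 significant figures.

Ignition mass of stage 1 = 662,000+83,400 + 88,000+6,540 + 10,400+1,660 + 2,200 = 854,200 kg.
Stage 1: m₀ = 854,200 kg, m_f = 854,200 − 662,000 = 192,200 kg; Δv = 333×9.8×ln(4.444) = 3263.4×1.4916 ≈ 4868 m/s.
Stage 2: m₀ = 108,800 kg, m_f = 108,800 − 88,000 = 20,800 kg; Δv = 416×9.8×ln(5.231) = 4076.8×1.6546 ≈ 6745 m/s.
Stage 3: m₀ = 14,260 kg, m_f = 14,260 − 10,400 = 3,860 kg; Δv = 281×9.8×ln(3.694) = 2753.8×1.3068 ≈ 3599 m/s.
Total Δv = 4868 + 6745 + 3599 = 15212 m/s.

Δv ≈ 15200 m/s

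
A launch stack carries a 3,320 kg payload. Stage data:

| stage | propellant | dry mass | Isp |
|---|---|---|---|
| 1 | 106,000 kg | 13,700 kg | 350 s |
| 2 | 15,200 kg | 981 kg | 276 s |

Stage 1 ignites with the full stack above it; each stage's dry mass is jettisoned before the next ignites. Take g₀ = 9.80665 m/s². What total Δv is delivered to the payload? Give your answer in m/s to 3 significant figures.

Ignition mass of stage 1 = 106,000+13,700 + 15,200+981 + 3,320 = 139,201 kg.
Stage 1: m₀ = 139,201 kg, m_f = 139,201 − 106,000 = 33,201 kg; Δv = 350×9.80665×ln(4.193) = 3432.3×1.4333 ≈ 4920 m/s.
Stage 2: m₀ = 19,501 kg, m_f = 19,501 − 15,200 = 4,301 kg; Δv = 276×9.80665×ln(4.534) = 2706.6×1.5116 ≈ 4091 m/s.
Total Δv = 4920 + 4091 = 9011 m/s.

Δv ≈ 9010 m/s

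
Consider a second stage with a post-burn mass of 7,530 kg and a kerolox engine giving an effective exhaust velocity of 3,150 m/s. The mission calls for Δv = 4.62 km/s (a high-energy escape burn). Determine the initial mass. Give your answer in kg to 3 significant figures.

initial mass ≈ 32600 kg

Rocket equation: m₀/m_f = exp(Δv / v_e) = exp(4620 / 3150.0) = exp(1.4667) = 4.3348.
m₀ = m_f × 4.3348 = 7,530 × 4.3348 = 32,641 kg.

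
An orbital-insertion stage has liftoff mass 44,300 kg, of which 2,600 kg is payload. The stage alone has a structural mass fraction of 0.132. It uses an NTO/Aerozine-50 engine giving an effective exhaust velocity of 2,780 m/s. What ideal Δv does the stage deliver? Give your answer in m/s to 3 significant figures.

Δv ≈ 4720 m/s

Stage wet mass = m₀ − payload = 44,300 − 2,600 = 41,700 kg.
Stage dry mass = ε × stage wet mass = 0.132 × 41,700 = 5,504.4 kg.
Burnout mass m_f = stage dry + payload = 5,504.4 + 2,600 = 8,104.4 kg.
From the ideal rocket equation, Δv = v_e · ln(44,300/8,104.4) = 2780.0 × ln(5.466) = 2780.0 × 1.6986 ≈ 4722 m/s.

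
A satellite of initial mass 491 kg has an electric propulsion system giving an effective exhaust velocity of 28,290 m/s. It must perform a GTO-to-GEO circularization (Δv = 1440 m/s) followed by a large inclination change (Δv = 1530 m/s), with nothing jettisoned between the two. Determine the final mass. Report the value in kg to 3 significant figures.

final mass ≈ 442 kg

After the first burn: m = 491 × exp(−1440/28290.0) = 491 × 0.95037 = 466.632 kg.
After the second burn: m = 466.632 × exp(−1530/28290.0) = 466.632 × 0.94735 = 442.064 kg.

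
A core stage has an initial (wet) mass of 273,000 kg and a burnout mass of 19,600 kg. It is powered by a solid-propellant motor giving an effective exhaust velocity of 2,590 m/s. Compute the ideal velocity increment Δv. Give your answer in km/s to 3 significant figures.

Δv ≈ 6.82 km/s

By the Tsiolkovsky rocket equation, Δv = v_e · ln(m₀/m_f) = 2590.0 × ln(13.93) = 2590.0 × 2.6339 ≈ 6821.9 m/s.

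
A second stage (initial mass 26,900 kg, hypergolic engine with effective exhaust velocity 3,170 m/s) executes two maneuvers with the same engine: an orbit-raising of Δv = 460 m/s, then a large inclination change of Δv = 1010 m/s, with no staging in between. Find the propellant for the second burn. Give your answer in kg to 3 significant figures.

propellant for the second burn ≈ 6350 kg

After the first burn: m = 26900 × exp(−460/3170.0) = 26900 × 0.86493 = 23,266.6 kg.
After the second burn: m = 23,266.6 × exp(−1010/3170.0) = 23,266.6 × 0.72716 = 16,918.5 kg.
Second-burn propellant = 23,266.6 − 16,918.5 = 6,348.1 kg.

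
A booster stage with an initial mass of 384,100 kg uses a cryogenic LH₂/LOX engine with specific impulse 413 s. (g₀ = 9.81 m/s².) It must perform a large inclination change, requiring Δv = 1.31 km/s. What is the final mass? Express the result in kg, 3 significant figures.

final mass ≈ 278000 kg

v_e = Isp · g₀ = 413 × 9.81 = 4051.5 m/s.
Rocket equation: m₀/m_f = exp(Δv / v_e) = exp(1310 / 4051.5) = exp(0.3233) = 1.3817.
m_f = m₀ / 1.3817 = 384,100 / 1.3817 = 277,991 kg.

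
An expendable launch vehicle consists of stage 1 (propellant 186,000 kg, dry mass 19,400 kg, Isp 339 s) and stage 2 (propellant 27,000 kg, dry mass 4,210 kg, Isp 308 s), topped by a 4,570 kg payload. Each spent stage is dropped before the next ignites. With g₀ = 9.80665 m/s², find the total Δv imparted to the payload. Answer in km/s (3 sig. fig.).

Δv ≈ 9.15 km/s

Ignition mass of stage 1 = 186,000+19,400 + 27,000+4,210 + 4,570 = 241,180 kg.
Stage 1: m₀ = 241,180 kg, m_f = 241,180 − 186,000 = 55,180 kg; Δv = 339×9.80665×ln(4.371) = 3324.5×1.4749 ≈ 4903 m/s.
Stage 2: m₀ = 35,780 kg, m_f = 35,780 − 27,000 = 8,780 kg; Δv = 308×9.80665×ln(4.075) = 3020.4×1.4049 ≈ 4243 m/s.
Total Δv = 4903 + 4243 = 9146 m/s.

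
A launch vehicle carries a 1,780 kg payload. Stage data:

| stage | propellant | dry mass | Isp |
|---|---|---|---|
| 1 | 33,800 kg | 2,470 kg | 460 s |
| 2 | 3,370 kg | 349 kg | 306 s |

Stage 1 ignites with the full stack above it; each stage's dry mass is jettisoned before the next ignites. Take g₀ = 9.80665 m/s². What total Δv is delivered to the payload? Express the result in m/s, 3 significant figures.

Δv ≈ 10300 m/s

Ignition mass of stage 1 = 33,800+2,470 + 3,370+349 + 1,780 = 41,769 kg.
Stage 1: m₀ = 41,769 kg, m_f = 41,769 − 33,800 = 7,969 kg; Δv = 460×9.80665×ln(5.241) = 4511.1×1.6566 ≈ 7473 m/s.
Stage 2: m₀ = 5,499 kg, m_f = 5,499 − 3,370 = 2,129 kg; Δv = 306×9.80665×ln(2.583) = 3000.8×0.9489 ≈ 2848 m/s.
Total Δv = 7473 + 2848 = 10321 m/s.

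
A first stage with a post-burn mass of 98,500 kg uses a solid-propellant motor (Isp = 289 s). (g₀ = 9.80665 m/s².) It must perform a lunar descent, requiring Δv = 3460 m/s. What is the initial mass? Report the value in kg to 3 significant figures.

v_e = Isp · g₀ = 289 × 9.80665 = 2834.1 m/s.
m₀/m_f = exp(Δv / v_e) = exp(3460 / 2834.1) = exp(1.2208) = 3.3900.
m₀ = m_f × 3.3900 = 98,500 × 3.3900 = 333,915 kg.

initial mass ≈ 334000 kg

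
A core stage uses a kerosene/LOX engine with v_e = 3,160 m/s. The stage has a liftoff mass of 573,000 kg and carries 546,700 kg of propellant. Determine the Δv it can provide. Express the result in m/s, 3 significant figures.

m_f = m₀ − m_prop = 573,000 − 546,700 = 26,300 kg.
Δv = v_e · ln(m₀/m_f) = 3160.0 × ln(21.79) = 3160.0 × 3.0813 ≈ 9737.0 m/s.

Δv ≈ 9740 m/s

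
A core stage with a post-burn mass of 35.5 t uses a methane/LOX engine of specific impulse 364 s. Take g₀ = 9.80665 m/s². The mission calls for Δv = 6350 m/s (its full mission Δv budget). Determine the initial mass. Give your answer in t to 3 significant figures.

initial mass ≈ 210 t

v_e = Isp · g₀ = 364 × 9.80665 = 3569.6 m/s.
Rocket equation: m₀/m_f = exp(Δv / v_e) = exp(6350 / 3569.6) = exp(1.7789) = 5.9233.
m₀ = m_f × 5.9233 = 35.5 × 5.9233 = 210.277 t.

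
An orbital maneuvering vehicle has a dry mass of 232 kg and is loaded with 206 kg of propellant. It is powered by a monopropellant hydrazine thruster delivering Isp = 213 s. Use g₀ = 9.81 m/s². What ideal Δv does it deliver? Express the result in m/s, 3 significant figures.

v_e = Isp · g₀ = 213 × 9.81 = 2089.5 m/s.
m₀ = m_dry + m_prop = 232 + 206 = 438 kg.
Δv = v_e · ln(m₀/m_f) = 2089.5 × ln(1.888) = 2089.5 × 0.6355 ≈ 1327.9 m/s.

Δv ≈ 1330 m/s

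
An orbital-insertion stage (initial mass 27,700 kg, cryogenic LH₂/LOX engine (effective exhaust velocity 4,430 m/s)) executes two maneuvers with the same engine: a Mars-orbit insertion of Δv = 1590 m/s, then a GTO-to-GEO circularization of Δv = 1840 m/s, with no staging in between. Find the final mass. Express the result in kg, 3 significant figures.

After the first burn: m = 27700 × exp(−1590/4430.0) = 27700 × 0.69843 = 19,346.5 kg.
After the second burn: m = 19,346.5 × exp(−1840/4430.0) = 19,346.5 × 0.66011 = 12,770.8 kg.

final mass ≈ 12800 kg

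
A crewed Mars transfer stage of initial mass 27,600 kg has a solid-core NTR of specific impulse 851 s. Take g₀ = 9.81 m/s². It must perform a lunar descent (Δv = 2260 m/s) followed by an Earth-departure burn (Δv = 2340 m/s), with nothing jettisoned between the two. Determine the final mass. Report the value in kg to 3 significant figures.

final mass ≈ 15900 kg

v_e = Isp · g₀ = 851 × 9.81 = 8348.3 m/s.
After the first burn: m = 27600 × exp(−2260/8348.3) = 27600 × 0.76284 = 21,054.4 kg.
After the second burn: m = 21,054.4 × exp(−2340/8348.3) = 21,054.4 × 0.75556 = 15,907.9 kg.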